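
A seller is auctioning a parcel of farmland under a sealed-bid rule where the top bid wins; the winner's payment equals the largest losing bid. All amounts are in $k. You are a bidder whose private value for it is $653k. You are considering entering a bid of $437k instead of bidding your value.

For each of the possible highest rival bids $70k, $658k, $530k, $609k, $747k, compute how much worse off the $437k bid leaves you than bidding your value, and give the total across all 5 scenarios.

The deviation costs you only when the competing bid falls strictly between $437k and $653k; elsewhere both bids give the same outcome.
$70k: outcomes coincide → loss $0k.
$658k: outcomes coincide → loss $0k.
$530k: truthful payoff $123k, deviation payoff $0k → loss $123k.
$609k: truthful payoff $44k, deviation payoff $0k → loss $44k.
$747k: outcomes coincide → loss $0k.
Total loss = $123k + $44k = $167k.

$167k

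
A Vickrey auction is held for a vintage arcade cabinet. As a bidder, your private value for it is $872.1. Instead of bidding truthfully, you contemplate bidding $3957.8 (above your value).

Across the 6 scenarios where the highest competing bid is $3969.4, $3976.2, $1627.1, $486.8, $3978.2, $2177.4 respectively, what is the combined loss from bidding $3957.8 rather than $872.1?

$2060.3

The deviation costs you only when the competing bid falls strictly between $872.1 and $3957.8; elsewhere both bids give the same outcome.
$3969.4: outcomes coincide → loss $0.
$3976.2: outcomes coincide → loss $0.
$1627.1: truthful payoff $0, deviation payoff −$755 → loss $755.
$486.8: outcomes coincide → loss $0.
$3978.2: outcomes coincide → loss $0.
$2177.4: truthful payoff $0, deviation payoff −$1305.3 → loss $1305.3.
Total loss = $755 + $1305.3 = $2060.3.
Because the price is fixed by the runner-up's bid, deviating from your value can only change a good outcome into a bad one — never the reverse.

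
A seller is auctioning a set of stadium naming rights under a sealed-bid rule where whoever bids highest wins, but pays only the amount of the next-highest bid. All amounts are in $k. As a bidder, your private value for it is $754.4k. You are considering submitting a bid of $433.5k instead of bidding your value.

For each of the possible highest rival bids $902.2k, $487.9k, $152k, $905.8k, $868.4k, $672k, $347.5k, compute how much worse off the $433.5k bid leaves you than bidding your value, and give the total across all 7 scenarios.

$348.9k

The deviation costs you only when the competing bid falls strictly between $433.5k and $754.4k; elsewhere both bids give the same outcome.
$902.2k: outcomes coincide → loss $0k.
$487.9k: truthful payoff $266.5k, deviation payoff $0k → loss $266.5k.
$152k: outcomes coincide → loss $0k.
$905.8k: outcomes coincide → loss $0k.
$868.4k: outcomes coincide → loss $0k.
$672k: truthful payoff $82.4k, deviation payoff $0k → loss $82.4k.
$347.5k: outcomes coincide → loss $0k.
Total loss = $266.5k + $82.4k = $348.9k.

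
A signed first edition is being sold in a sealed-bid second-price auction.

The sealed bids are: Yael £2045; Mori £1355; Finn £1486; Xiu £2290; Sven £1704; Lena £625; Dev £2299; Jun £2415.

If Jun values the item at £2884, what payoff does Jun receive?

Highest bid: Jun at £2415, so Jun wins.
Second-highest bid: Dev at £2299 — that is the price the winner pays.
Jun's payoff = value − price = £2884 − £2299 = £585.

£585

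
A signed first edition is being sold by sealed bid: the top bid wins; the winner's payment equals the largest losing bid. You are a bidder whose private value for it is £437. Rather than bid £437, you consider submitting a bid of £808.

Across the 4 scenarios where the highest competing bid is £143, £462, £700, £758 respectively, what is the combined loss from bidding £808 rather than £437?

The deviation costs you only when the competing bid falls strictly between £437 and £808; elsewhere both bids give the same outcome.
£143: outcomes coincide → loss £0.
£462: truthful payoff £0, deviation payoff −£25 → loss £25.
£700: truthful payoff £0, deviation payoff −£263 → loss £263.
£758: truthful payoff £0, deviation payoff −£321 → loss £321.
Total loss = £25 + £263 + £321 = £609.

£609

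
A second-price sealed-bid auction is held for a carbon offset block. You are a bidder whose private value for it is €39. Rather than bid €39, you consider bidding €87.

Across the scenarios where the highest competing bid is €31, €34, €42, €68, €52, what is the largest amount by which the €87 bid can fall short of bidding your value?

€31: same outcome either way → loss €0.
€34: same outcome either way → loss €0.
€42: truthful gives €0, deviation gives −€3 → loss €3.
€68: truthful gives €0, deviation gives −€29 → loss €29.
€52: truthful gives €0, deviation gives −€13 → loss €13.
Maximum loss: €29.

€29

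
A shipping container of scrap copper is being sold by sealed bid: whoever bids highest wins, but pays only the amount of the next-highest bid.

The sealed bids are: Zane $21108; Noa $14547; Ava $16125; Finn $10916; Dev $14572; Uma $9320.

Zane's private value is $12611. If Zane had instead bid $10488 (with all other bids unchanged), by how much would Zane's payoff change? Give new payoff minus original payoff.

The highest bid among the other bidders is $16125; Zane's bid doesn't change that.
Original bid $21108: Zane is highest, pays the top rival bid $16125; payoff $12611 − $16125 = −$3514.
Alternative bid $10488: Zane is not highest (top rival bid is $16125); payoff $0.
Change in payoff = $0 − (−$3514) = $3514.

$3514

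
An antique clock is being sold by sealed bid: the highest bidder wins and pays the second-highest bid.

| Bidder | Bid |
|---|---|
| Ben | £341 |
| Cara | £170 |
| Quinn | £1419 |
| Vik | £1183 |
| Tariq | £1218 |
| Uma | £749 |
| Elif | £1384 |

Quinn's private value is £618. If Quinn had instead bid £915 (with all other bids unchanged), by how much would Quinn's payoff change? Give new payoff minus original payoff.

£766

The highest bid among the other bidders is £1384; Quinn's bid doesn't change that.
Original bid £1419: Quinn is highest, pays the top rival bid £1384; payoff £618 − £1384 = −£766.
Alternative bid £915: Quinn is not highest (top rival bid is £1384); payoff £0.
Change in payoff = £0 − (−£766) = £766.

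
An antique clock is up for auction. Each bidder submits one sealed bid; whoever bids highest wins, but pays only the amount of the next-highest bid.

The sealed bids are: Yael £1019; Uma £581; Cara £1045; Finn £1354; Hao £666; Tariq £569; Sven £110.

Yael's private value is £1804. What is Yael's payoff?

Highest bid: Finn at £1354, so Finn wins.
Second-highest bid: Cara at £1045 — that is the price the winner pays.
Yael did not win, so Yael pays nothing and receives nothing: payoff £0.

£0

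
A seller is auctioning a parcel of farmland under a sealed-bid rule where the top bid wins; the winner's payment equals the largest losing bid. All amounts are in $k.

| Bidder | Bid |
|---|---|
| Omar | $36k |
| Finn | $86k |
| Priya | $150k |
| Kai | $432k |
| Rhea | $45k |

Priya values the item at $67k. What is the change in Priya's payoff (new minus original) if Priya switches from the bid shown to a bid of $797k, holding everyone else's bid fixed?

The highest bid among the other bidders is $432k; Priya's bid doesn't change that.
Original bid $150k: Priya is not highest (top rival bid is $432k); payoff $0k.
Alternative bid $797k: Priya is highest, pays the top rival bid $432k; payoff $67k − $432k = −$365k.
Change in payoff = −$365k − ($0k) = −$365k.

−$365k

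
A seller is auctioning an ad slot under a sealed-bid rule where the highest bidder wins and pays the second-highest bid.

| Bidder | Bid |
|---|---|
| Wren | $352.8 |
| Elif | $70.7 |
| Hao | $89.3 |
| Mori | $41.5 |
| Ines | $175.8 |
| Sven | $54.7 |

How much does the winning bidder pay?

$175.8

Highest bid: Wren at $352.8, so Wren wins.
Second-highest bid: Ines at $175.8 — that is the price the winner pays.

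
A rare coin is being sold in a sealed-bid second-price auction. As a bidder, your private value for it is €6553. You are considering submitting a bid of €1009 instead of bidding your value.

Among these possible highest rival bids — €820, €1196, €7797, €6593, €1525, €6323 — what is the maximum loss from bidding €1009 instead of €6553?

€5357

€820: same outcome either way → loss €0.
€1196: truthful gives €5357, deviation gives €0 → loss €5357.
€7797: same outcome either way → loss €0.
€6593: same outcome either way → loss €0.
€1525: truthful gives €5028, deviation gives €0 → loss €5028.
€6323: truthful gives €230, deviation gives €0 → loss €230.
Maximum loss: €5357.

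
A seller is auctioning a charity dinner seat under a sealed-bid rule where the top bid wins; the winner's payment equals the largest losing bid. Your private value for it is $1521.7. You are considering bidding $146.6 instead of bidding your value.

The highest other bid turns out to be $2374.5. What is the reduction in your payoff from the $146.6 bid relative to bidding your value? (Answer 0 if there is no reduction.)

Bidding your value $1521.7: you lose (since $1521.7 < $2374.5). Payoff $0.
Bidding $146.6: you lose. Payoff $0.
Difference = $0 − $0 = $0; both bids lead to the same outcome because the competing bid is above both your value and your alternative bid.

$0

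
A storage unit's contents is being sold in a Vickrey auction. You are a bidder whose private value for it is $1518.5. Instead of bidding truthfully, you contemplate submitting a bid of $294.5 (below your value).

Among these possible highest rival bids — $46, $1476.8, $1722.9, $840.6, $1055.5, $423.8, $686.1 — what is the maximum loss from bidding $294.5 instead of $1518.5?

$46: same outcome either way → loss $0.
$1476.8: truthful gives $41.7, deviation gives $0 → loss $41.7.
$1722.9: same outcome either way → loss $0.
$840.6: truthful gives $677.9, deviation gives $0 → loss $677.9.
$1055.5: truthful gives $463, deviation gives $0 → loss $463.
$423.8: truthful gives $1094.7, deviation gives $0 → loss $1094.7.
$686.1: truthful gives $832.4, deviation gives $0 → loss $832.4.
Maximum loss: $1094.7.

$1094.7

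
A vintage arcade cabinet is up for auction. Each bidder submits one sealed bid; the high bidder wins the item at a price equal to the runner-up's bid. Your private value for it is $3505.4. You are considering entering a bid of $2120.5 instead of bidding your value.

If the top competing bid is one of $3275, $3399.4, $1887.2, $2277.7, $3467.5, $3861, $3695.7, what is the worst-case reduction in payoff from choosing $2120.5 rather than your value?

$1227.7

$3275: truthful gives $230.4, deviation gives $0 → loss $230.4.
$3399.4: truthful gives $106, deviation gives $0 → loss $106.
$1887.2: same outcome either way → loss $0.
$2277.7: truthful gives $1227.7, deviation gives $0 → loss $1227.7.
$3467.5: truthful gives $37.9, deviation gives $0 → loss $37.9.
$3861: same outcome either way → loss $0.
$3695.7: same outcome either way → loss $0.
Maximum loss: $1227.7.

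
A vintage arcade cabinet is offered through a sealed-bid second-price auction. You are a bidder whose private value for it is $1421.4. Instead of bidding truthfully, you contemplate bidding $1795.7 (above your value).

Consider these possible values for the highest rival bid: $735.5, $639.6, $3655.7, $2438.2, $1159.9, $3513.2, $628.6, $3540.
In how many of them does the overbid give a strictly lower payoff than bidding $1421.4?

The deviation hurts exactly when the highest competing bid lies strictly between $1421.4 and $1795.7 — overbidding then wins at a price above your value.
$735.5: below both → same outcome either way.
$639.6: below both → same outcome either way.
$3655.7: above both → same outcome either way.
$2438.2: above both → same outcome either way.
$1159.9: below both → same outcome either way.
$3513.2: above both → same outcome either way.
$628.6: below both → same outcome either way.
$3540: above both → same outcome either way.
Count: 0.

0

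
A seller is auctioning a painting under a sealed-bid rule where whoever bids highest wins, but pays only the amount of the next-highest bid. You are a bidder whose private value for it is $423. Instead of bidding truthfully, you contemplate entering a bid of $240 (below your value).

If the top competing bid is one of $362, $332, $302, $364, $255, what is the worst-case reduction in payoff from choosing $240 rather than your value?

$168

$362: truthful gives $61, deviation gives $0 → loss $61.
$332: truthful gives $91, deviation gives $0 → loss $91.
$302: truthful gives $121, deviation gives $0 → loss $121.
$364: truthful gives $59, deviation gives $0 → loss $59.
$255: truthful gives $168, deviation gives $0 → loss $168.
Maximum loss: $168.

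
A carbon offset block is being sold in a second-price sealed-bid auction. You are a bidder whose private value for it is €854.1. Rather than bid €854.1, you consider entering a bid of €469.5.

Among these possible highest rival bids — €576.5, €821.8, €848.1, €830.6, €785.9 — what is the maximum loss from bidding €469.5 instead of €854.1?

€277.6

€576.5: truthful gives €277.6, deviation gives €0 → loss €277.6.
€821.8: truthful gives €32.3, deviation gives €0 → loss €32.3.
€848.1: truthful gives €6, deviation gives €0 → loss €6.
€830.6: truthful gives €23.5, deviation gives €0 → loss €23.5.
€785.9: truthful gives €68.2, deviation gives €0 → loss €68.2.
Maximum loss: €277.6.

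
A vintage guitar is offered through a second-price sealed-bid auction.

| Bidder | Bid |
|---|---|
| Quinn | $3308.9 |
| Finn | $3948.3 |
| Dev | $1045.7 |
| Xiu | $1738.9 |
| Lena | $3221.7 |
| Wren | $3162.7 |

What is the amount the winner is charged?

$3308.9

Highest bid: Finn at $3948.3, so Finn wins.
Second-highest bid: Quinn at $3308.9 — that is the price the winner pays.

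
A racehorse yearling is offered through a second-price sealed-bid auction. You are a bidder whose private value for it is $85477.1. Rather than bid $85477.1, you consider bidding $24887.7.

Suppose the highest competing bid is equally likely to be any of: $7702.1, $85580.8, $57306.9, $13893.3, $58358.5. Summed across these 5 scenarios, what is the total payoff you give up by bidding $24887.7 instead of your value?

$55288.8

The deviation costs you only when the competing bid falls strictly between $24887.7 and $85477.1; elsewhere both bids give the same outcome.
$7702.1: outcomes coincide → loss $0.
$85580.8: outcomes coincide → loss $0.
$57306.9: truthful payoff $28170.2, deviation payoff $0 → loss $28170.2.
$13893.3: outcomes coincide → loss $0.
$58358.5: truthful payoff $27118.6, deviation payoff $0 → loss $27118.6.
Total loss = $28170.2 + $27118.6 = $55288.8.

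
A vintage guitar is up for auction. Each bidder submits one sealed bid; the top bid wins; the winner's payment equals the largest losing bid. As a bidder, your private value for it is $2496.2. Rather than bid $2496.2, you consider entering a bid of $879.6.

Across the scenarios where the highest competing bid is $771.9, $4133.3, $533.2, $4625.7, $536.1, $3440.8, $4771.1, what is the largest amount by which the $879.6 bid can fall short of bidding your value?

$771.9: same outcome either way → loss $0.
$4133.3: same outcome either way → loss $0.
$533.2: same outcome either way → loss $0.
$4625.7: same outcome either way → loss $0.
$536.1: same outcome either way → loss $0.
$3440.8: same outcome either way → loss $0.
$4771.1: same outcome either way → loss $0.
Maximum loss: $0.

$0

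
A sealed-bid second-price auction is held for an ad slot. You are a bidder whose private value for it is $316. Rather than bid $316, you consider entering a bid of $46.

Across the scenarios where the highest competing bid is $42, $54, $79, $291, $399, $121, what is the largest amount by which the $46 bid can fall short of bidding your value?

$42: same outcome either way → loss $0.
$54: truthful gives $262, deviation gives $0 → loss $262.
$79: truthful gives $237, deviation gives $0 → loss $237.
$291: truthful gives $25, deviation gives $0 → loss $25.
$399: same outcome either way → loss $0.
$121: truthful gives $195, deviation gives $0 → loss $195.
Maximum loss: $262.

$262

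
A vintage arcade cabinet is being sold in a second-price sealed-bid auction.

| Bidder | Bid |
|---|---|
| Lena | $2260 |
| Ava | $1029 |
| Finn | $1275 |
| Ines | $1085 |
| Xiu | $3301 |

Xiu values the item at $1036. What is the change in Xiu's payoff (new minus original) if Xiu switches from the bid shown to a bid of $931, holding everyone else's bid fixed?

$1224

The highest bid among the other bidders is $2260; Xiu's bid doesn't change that.
Original bid $3301: Xiu is highest, pays the top rival bid $2260; payoff $1036 − $2260 = −$1224.
Alternative bid $931: Xiu is not highest (top rival bid is $2260); payoff $0.
Change in payoff = $0 − (−$1224) = $1224.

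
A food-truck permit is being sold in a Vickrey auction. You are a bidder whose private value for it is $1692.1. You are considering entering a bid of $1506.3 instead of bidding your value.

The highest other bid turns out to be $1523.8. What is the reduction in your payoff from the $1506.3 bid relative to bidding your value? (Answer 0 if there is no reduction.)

$168.3

Bidding your value $1692.1: you win (since $1692.1 > $1523.8) and pay $1523.8. Payoff $168.3.
Bidding $1506.3: you lose. Payoff $0.
The competing bid $1523.8 lies between your shaded bid and your value, so underbidding forfeits an item you could have won at a profitable price.
Loss from deviating = $168.3 − ($0) = $168.3.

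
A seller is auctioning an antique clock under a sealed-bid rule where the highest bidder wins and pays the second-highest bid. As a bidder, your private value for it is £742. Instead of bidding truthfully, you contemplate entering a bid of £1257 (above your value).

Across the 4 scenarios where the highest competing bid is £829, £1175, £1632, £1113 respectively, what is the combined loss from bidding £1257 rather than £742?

£891

The deviation costs you only when the competing bid falls strictly between £742 and £1257; elsewhere both bids give the same outcome.
£829: truthful payoff £0, deviation payoff −£87 → loss £87.
£1175: truthful payoff £0, deviation payoff −£433 → loss £433.
£1632: outcomes coincide → loss £0.
£1113: truthful payoff £0, deviation payoff −£371 → loss £371.
Total loss = £87 + £433 + £371 = £891.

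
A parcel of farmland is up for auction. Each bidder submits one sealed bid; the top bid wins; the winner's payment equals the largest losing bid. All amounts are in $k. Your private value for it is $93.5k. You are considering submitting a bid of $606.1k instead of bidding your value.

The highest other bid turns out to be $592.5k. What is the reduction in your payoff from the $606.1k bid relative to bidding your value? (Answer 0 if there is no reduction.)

Bidding your value $93.5k: you lose (since $93.5k < $592.5k). Payoff $0k.
Bidding $606.1k: you win and pay $592.5k. Payoff $93.5k − $592.5k = −$499k.
The competing bid $592.5k lies between your value and your inflated bid, so overbidding wins an item priced above your value.
Loss from deviating = $0k − (−$499k) = $499k.

$499k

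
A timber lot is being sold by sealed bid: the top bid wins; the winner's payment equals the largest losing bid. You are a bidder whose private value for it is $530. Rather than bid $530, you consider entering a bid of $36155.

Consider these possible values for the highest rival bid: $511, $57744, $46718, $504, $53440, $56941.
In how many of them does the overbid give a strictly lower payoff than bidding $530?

0

The deviation hurts exactly when the highest competing bid lies strictly between $530 and $36155 — overbidding then wins at a price above your value.
$511: below both → same outcome either way.
$57744: above both → same outcome either way.
$46718: above both → same outcome either way.
$504: below both → same outcome either way.
$53440: above both → same outcome either way.
$56941: above both → same outcome either way.
Count: 0.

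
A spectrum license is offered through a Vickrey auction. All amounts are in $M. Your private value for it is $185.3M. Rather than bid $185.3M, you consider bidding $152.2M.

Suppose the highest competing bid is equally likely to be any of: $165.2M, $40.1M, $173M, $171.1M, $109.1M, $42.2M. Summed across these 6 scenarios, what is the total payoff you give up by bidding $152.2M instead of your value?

The deviation costs you only when the competing bid falls strictly between $152.2M and $185.3M; elsewhere both bids give the same outcome.
$165.2M: truthful payoff $20.1M, deviation payoff $0M → loss $20.1M.
$40.1M: outcomes coincide → loss $0M.
$173M: truthful payoff $12.3M, deviation payoff $0M → loss $12.3M.
$171.1M: truthful payoff $14.2M, deviation payoff $0M → loss $14.2M.
$109.1M: outcomes coincide → loss $0M.
$42.2M: outcomes coincide → loss $0M.
Total loss = $20.1M + $12.3M + $14.2M = $46.6M.
In a second-price auction your bid sets only whether you win, not what you pay, so bidding your true value is weakly dominant.

$46.6M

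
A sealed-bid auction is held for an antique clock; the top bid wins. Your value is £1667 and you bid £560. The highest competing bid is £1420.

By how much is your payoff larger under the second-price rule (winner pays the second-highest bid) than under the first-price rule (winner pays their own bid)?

Your bid £560 is below £1420, so you lose under either rule.
Payoff is £0 in both cases; difference = £0.

£0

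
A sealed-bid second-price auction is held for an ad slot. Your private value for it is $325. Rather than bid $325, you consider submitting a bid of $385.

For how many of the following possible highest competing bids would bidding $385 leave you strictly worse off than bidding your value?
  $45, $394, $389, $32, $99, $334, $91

1

The deviation hurts exactly when the highest competing bid lies strictly between $325 and $385 — overbidding then wins at a price above your value.
$45: below both → same outcome either way.
$394: above both → same outcome either way.
$389: above both → same outcome either way.
$32: below both → same outcome either way.
$99: below both → same outcome either way.
$334: inside the interval → strictly worse (loss $9).
$91: below both → same outcome either way.
Count: 1.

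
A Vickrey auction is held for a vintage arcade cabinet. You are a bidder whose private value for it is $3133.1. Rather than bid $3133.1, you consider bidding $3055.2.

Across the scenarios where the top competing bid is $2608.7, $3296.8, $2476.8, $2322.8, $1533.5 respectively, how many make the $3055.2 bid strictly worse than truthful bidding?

0

The deviation hurts exactly when the highest competing bid lies strictly between $3055.2 and $3133.1 — underbidding then forfeits a profitable win.
$2608.7: below both → same outcome either way.
$3296.8: above both → same outcome either way.
$2476.8: below both → same outcome either way.
$2322.8: below both → same outcome either way.
$1533.5: below both → same outcome either way.
Count: 0.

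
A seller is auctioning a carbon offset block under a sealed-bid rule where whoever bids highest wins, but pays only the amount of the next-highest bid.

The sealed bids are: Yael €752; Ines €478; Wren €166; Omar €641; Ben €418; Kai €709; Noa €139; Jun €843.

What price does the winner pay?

Highest bid: Jun at €843, so Jun wins.
Second-highest bid: Yael at €752 — that is the price the winner pays.

€752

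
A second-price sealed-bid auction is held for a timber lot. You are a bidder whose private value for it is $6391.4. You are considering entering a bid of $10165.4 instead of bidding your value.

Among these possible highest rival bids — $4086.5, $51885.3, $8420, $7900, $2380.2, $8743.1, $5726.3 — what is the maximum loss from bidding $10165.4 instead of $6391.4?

$4086.5: same outcome either way → loss $0.
$51885.3: same outcome either way → loss $0.
$8420: truthful gives $0, deviation gives −$2028.6 → loss $2028.6.
$7900: truthful gives $0, deviation gives −$1508.6 → loss $1508.6.
$2380.2: same outcome either way → loss $0.
$8743.1: truthful gives $0, deviation gives −$2351.7 → loss $2351.7.
$5726.3: same outcome either way → loss $0.
Maximum loss: $2351.7.

$2351.7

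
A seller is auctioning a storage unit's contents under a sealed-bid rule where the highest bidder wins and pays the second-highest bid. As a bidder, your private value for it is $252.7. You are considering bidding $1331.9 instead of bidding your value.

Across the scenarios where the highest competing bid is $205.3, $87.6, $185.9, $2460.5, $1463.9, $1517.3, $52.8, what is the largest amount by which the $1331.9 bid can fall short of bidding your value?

$0

$205.3: same outcome either way → loss $0.
$87.6: same outcome either way → loss $0.
$185.9: same outcome either way → loss $0.
$2460.5: same outcome either way → loss $0.
$1463.9: same outcome either way → loss $0.
$1517.3: same outcome either way → loss $0.
$52.8: same outcome either way → loss $0.
Maximum loss: $0.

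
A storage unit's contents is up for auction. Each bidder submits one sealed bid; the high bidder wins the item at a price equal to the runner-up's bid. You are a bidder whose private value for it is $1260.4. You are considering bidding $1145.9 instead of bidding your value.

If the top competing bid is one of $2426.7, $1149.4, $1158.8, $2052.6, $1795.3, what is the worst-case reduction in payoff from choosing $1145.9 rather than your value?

$111

$2426.7: same outcome either way → loss $0.
$1149.4: truthful gives $111, deviation gives $0 → loss $111.
$1158.8: truthful gives $101.6, deviation gives $0 → loss $101.6.
$2052.6: same outcome either way → loss $0.
$1795.3: same outcome either way → loss $0.
Maximum loss: $111.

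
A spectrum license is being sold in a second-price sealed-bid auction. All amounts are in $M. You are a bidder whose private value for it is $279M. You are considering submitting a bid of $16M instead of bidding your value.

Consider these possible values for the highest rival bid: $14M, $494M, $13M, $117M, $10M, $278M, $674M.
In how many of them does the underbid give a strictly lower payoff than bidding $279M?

The deviation hurts exactly when the highest competing bid lies strictly between $16M and $279M — underbidding then forfeits a profitable win.
$14M: below both → same outcome either way.
$494M: above both → same outcome either way.
$13M: below both → same outcome either way.
$117M: inside the interval → strictly worse (loss $162M).
$10M: below both → same outcome either way.
$278M: inside the interval → strictly worse (loss $1M).
$674M: above both → same outcome either way.
Count: 2.

2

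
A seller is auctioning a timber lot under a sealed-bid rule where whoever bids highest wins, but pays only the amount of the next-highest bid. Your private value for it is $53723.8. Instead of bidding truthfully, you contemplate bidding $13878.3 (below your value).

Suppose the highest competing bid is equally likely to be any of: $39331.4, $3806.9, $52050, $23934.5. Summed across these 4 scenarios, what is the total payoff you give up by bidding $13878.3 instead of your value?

The deviation costs you only when the competing bid falls strictly between $13878.3 and $53723.8; elsewhere both bids give the same outcome.
$39331.4: truthful payoff $14392.4, deviation payoff $0 → loss $14392.4.
$3806.9: outcomes coincide → loss $0.
$52050: truthful payoff $1673.8, deviation payoff $0 → loss $1673.8.
$23934.5: truthful payoff $29789.3, deviation payoff $0 → loss $29789.3.
Total loss = $14392.4 + $1673.8 + $29789.3 = $45855.5.

$45855.5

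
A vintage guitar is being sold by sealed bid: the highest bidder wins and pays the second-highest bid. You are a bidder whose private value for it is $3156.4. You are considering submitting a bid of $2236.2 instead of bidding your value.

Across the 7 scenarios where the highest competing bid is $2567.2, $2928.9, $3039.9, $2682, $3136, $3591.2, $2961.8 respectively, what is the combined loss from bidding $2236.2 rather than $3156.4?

$1622.6

The deviation costs you only when the competing bid falls strictly between $2236.2 and $3156.4; elsewhere both bids give the same outcome.
$2567.2: truthful payoff $589.2, deviation payoff $0 → loss $589.2.
$2928.9: truthful payoff $227.5, deviation payoff $0 → loss $227.5.
$3039.9: truthful payoff $116.5, deviation payoff $0 → loss $116.5.
$2682: truthful payoff $474.4, deviation payoff $0 → loss $474.4.
$3136: truthful payoff $20.4, deviation payoff $0 → loss $20.4.
$3591.2: outcomes coincide → loss $0.
$2961.8: truthful payoff $194.6, deviation payoff $0 → loss $194.6.
Total loss = $589.2 + $227.5 + $116.5 + $474.4 + $20.4 + $194.6 = $1622.6.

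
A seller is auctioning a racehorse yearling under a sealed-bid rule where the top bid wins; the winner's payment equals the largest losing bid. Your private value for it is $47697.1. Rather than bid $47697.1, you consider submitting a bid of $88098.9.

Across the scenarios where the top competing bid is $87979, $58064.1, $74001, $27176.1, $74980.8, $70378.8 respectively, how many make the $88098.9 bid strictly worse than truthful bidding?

The deviation hurts exactly when the highest competing bid lies strictly between $47697.1 and $88098.9 — overbidding then wins at a price above your value.
$87979: inside the interval → strictly worse (loss $40281.9).
$58064.1: inside the interval → strictly worse (loss $10367).
$74001: inside the interval → strictly worse (loss $26303.9).
$27176.1: below both → same outcome either way.
$74980.8: inside the interval → strictly worse (loss $27283.7).
$70378.8: inside the interval → strictly worse (loss $22681.7).
Count: 5.

5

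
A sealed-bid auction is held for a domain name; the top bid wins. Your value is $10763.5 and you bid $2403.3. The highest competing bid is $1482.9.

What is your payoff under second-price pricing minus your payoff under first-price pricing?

$920.4

You have the highest bid, so you win under either rule.
Second-price: pay $1482.9 → payoff $9280.6.
First-price: pay your own bid $2403.3 → payoff $8360.2.
Difference = $9280.6 − ($8360.2) = $920.4.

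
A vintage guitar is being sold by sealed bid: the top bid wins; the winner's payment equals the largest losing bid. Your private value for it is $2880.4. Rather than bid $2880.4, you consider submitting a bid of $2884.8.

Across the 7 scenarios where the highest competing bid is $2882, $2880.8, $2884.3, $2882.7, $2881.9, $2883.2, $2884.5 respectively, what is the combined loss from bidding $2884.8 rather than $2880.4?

$16.6

The deviation costs you only when the competing bid falls strictly between $2880.4 and $2884.8; elsewhere both bids give the same outcome.
$2882: truthful payoff $0, deviation payoff −$1.6 → loss $1.6.
$2880.8: truthful payoff $0, deviation payoff −$0.4 → loss $0.4.
$2884.3: truthful payoff $0, deviation payoff −$3.9 → loss $3.9.
$2882.7: truthful payoff $0, deviation payoff −$2.3 → loss $2.3.
$2881.9: truthful payoff $0, deviation payoff −$1.5 → loss $1.5.
$2883.2: truthful payoff $0, deviation payoff −$2.8 → loss $2.8.
$2884.5: truthful payoff $0, deviation payoff −$4.1 → loss $4.1.
Total loss = $1.6 + $0.4 + $3.9 + $2.3 + $1.5 + $2.8 + $4.1 = $16.6.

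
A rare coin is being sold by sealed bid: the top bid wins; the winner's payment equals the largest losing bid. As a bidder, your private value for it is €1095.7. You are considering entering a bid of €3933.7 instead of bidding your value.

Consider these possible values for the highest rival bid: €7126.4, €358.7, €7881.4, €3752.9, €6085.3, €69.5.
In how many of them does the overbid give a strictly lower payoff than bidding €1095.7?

1

The deviation hurts exactly when the highest competing bid lies strictly between €1095.7 and €3933.7 — overbidding then wins at a price above your value.
€7126.4: above both → same outcome either way.
€358.7: below both → same outcome either way.
€7881.4: above both → same outcome either way.
€3752.9: inside the interval → strictly worse (loss €2657.2).
€6085.3: above both → same outcome either way.
€69.5: below both → same outcome either way.
Count: 1.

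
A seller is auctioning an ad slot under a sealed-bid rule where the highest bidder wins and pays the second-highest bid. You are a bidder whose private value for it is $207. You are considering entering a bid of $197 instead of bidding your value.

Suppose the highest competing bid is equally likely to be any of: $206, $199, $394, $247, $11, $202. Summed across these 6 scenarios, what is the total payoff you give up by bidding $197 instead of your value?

The deviation costs you only when the competing bid falls strictly between $197 and $207; elsewhere both bids give the same outcome.
$206: truthful payoff $1, deviation payoff $0 → loss $1.
$199: truthful payoff $8, deviation payoff $0 → loss $8.
$394: outcomes coincide → loss $0.
$247: outcomes coincide → loss $0.
$11: outcomes coincide → loss $0.
$202: truthful payoff $5, deviation payoff $0 → loss $5.
Total loss = $1 + $8 + $5 = $14.
Truthful bidding weakly dominates here: raising your bid can only win items priced above your value, and lowering it can only forfeit items priced below.

$14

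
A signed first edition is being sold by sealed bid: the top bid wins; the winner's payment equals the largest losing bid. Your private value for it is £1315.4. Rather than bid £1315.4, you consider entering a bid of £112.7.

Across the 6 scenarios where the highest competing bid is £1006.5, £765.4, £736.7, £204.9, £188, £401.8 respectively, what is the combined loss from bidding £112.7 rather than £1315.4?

The deviation costs you only when the competing bid falls strictly between £112.7 and £1315.4; elsewhere both bids give the same outcome.
£1006.5: truthful payoff £308.9, deviation payoff £0 → loss £308.9.
£765.4: truthful payoff £550, deviation payoff £0 → loss £550.
£736.7: truthful payoff £578.7, deviation payoff £0 → loss £578.7.
£204.9: truthful payoff £1110.5, deviation payoff £0 → loss £1110.5.
£188: truthful payoff £1127.4, deviation payoff £0 → loss £1127.4.
£401.8: truthful payoff £913.6, deviation payoff £0 → loss £913.6.
Total loss = £308.9 + £550 + £578.7 + £1110.5 + £1127.4 + £913.6 = £4589.1.
In a second-price auction your bid sets only whether you win, not what you pay, so bidding your true value is weakly dominant.

£4589.1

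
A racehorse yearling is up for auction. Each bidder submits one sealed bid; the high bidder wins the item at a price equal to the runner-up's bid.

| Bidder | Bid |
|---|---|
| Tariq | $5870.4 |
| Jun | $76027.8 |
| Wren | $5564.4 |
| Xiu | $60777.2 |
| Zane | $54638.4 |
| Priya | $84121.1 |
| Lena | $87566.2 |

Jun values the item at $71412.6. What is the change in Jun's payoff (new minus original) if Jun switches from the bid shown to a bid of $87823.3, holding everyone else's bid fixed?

−$16153.6

The highest bid among the other bidders is $87566.2; Jun's bid doesn't change that.
Original bid $76027.8: Jun is not highest (top rival bid is $87566.2); payoff $0.
Alternative bid $87823.3: Jun is highest, pays the top rival bid $87566.2; payoff $71412.6 − $87566.2 = −$16153.6.
Change in payoff = −$16153.6 − ($0) = −$16153.6.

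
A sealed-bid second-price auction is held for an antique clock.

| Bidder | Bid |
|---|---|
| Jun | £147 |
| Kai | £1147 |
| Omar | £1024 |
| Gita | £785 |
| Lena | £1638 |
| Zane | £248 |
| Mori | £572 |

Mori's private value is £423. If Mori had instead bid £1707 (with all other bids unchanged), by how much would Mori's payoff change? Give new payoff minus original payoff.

The highest bid among the other bidders is £1638; Mori's bid doesn't change that.
Original bid £572: Mori is not highest (top rival bid is £1638); payoff £0.
Alternative bid £1707: Mori is highest, pays the top rival bid £1638; payoff £423 − £1638 = −£1215.
Change in payoff = −£1215 − (£0) = −£1215.

−£1215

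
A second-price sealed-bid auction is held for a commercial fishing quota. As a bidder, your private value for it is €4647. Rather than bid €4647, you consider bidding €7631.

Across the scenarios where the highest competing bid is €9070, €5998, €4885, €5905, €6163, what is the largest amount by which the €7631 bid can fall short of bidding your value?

€9070: same outcome either way → loss €0.
€5998: truthful gives €0, deviation gives −€1351 → loss €1351.
€4885: truthful gives €0, deviation gives −€238 → loss €238.
€5905: truthful gives €0, deviation gives −€1258 → loss €1258.
€6163: truthful gives €0, deviation gives −€1516 → loss €1516.
Maximum loss: €1516.

€1516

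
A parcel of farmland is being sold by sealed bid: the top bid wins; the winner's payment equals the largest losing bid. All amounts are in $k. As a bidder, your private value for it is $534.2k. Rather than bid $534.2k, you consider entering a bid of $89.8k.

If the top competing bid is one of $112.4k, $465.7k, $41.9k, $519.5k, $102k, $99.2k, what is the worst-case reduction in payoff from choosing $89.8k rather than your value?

$112.4k: truthful gives $421.8k, deviation gives $0k → loss $421.8k.
$465.7k: truthful gives $68.5k, deviation gives $0k → loss $68.5k.
$41.9k: same outcome either way → loss $0k.
$519.5k: truthful gives $14.7k, deviation gives $0k → loss $14.7k.
$102k: truthful gives $432.2k, deviation gives $0k → loss $432.2k.
$99.2k: truthful gives $435k, deviation gives $0k → loss $435k.
Maximum loss: $435k.

$435k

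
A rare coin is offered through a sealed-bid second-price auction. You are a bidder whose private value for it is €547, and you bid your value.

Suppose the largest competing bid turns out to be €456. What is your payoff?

Your bid €547 exceeds the highest competing bid €456, so you win.
In a second-price auction the winner pays the second-highest bid, €456.
Payoff = value − price = €547 − €456 = €91.

€91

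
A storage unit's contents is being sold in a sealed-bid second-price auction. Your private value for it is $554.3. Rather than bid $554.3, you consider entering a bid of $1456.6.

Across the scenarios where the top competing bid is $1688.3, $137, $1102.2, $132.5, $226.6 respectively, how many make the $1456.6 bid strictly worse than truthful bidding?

The deviation hurts exactly when the highest competing bid lies strictly between $554.3 and $1456.6 — overbidding then wins at a price above your value.
$1688.3: above both → same outcome either way.
$137: below both → same outcome either way.
$1102.2: inside the interval → strictly worse (loss $547.9).
$132.5: below both → same outcome either way.
$226.6: below both → same outcome either way.
Count: 1.

1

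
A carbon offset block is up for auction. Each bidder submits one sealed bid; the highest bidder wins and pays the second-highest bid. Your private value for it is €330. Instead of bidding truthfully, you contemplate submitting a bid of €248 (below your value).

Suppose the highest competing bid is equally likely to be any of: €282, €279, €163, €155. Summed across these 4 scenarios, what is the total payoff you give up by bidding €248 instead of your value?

€99

The deviation costs you only when the competing bid falls strictly between €248 and €330; elsewhere both bids give the same outcome.
€282: truthful payoff €48, deviation payoff €0 → loss €48.
€279: truthful payoff €51, deviation payoff €0 → loss €51.
€163: outcomes coincide → loss €0.
€155: outcomes coincide → loss €0.
Total loss = €48 + €51 = €99.
Because the price is fixed by the runner-up's bid, deviating from your value can only change a good outcome into a bad one — never the reverse.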